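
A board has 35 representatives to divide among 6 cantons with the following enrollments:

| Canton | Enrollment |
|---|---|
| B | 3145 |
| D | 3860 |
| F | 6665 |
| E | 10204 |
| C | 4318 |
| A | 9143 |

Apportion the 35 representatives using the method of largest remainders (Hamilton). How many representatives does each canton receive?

Standard divisor: 37335 ÷ 35 ≈ 1066.714.
Standard quotas: B 2.9483, D 3.6186, F 6.2482, E 9.5658, C 4.0479, A 8.5712.
Lower quotas: B 2, D 3, F 6, E 9, C 4, A 8 (sum 32, leaving 3 seats).
Remainders in descending order: B 0.9483, D 0.6186, A 0.5712, E 0.5658, F 0.2482, C 0.0479.
The surplus seats go to B, D, A.

B=3; D=4; F=6; E=9; C=4; A=9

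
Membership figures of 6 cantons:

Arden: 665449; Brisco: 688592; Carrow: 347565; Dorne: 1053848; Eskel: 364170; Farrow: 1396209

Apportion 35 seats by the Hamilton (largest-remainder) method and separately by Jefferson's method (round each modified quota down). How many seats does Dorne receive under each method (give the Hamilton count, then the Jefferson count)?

8 and 9

Hamilton: Arden 5, Brisco 5, Carrow 3, Dorne 8, Eskel 3, Farrow 11.
Jefferson: Arden 5, Brisco 5, Carrow 2, Dorne 9, Eskel 3, Farrow 11.
Dorne gets 8 under Hamilton and 9 under Jefferson.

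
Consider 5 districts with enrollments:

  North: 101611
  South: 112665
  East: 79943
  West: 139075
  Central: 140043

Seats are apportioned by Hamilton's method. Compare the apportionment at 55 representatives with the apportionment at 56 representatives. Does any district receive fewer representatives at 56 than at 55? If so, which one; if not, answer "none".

none

At 55 seats: North 10, South 11, East 8, West 13, Central 13.
At 56 seats: North 10, South 11, East 8, West 13, Central 14.
No district's allocation decreased.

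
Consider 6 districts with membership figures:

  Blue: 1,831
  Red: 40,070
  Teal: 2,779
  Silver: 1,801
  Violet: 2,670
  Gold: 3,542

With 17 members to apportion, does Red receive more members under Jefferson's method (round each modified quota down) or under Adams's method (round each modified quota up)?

Jefferson: Blue 0, Red 15, Teal 1, Silver 0, Violet 0, Gold 1.
Adams: Blue 1, Red 12, Teal 1, Silver 1, Violet 1, Gold 1.
Red gets 15 under Jefferson and 12 under Adams.

Jefferson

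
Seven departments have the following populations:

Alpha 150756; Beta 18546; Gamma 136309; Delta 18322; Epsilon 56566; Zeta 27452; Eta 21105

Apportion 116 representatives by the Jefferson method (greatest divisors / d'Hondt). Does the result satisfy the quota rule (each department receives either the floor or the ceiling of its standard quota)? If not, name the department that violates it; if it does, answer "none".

Standard quotas: Alpha 40.759, Beta 5.014, Gamma 36.853, Delta 4.954, Epsilon 15.293, Zeta 7.422, Eta 5.706.
Jefferson allocation: Alpha 42, Beta 5, Gamma 37, Delta 5, Epsilon 15, Zeta 7, Eta 5.
Alpha has quota 40.759 (lower 40, upper 41) but receives 42 — outside the quota interval.

Alpha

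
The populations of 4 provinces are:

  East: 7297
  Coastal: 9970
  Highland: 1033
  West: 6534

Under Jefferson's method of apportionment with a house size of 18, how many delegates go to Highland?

Standard divisor 24834/18 ≈ 1379.667; standard quotas: East 5.289, Coastal 7.226, Highland 0.749, West 4.736.
Rounding down gives 5, 7, 0, 4 = 16 seats, so the divisor must be adjusted.
With modified divisor 1230: modified quotas East 5.933, Coastal 8.106, Highland 0.840, West 5.312.
Rounding down: East 5, Coastal 8, Highland 0, West 5 (total 18).
Highland receives 0.

0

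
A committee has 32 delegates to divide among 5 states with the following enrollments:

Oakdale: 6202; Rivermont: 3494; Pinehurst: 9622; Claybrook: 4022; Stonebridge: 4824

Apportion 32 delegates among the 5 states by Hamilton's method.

Oakdale 7, Rivermont 4, Pinehurst 11, Claybrook 5, Stonebridge 5

Standard divisor: 28164 ÷ 32 ≈ 880.125.
Standard quotas: Oakdale 7.0467, Rivermont 3.9699, Pinehurst 10.9325, Claybrook 4.5698, Stonebridge 5.4810.
Lower quotas: Oakdale 7, Rivermont 3, Pinehurst 10, Claybrook 4, Stonebridge 5 (sum 29, leaving 3 seats).
Remainders in descending order: Rivermont 0.9699, Pinehurst 0.9325, Claybrook 0.5698, Stonebridge 0.4810, Oakdale 0.0467.
Largest remainders: Rivermont, Pinehurst, Claybrook receive the extra seats.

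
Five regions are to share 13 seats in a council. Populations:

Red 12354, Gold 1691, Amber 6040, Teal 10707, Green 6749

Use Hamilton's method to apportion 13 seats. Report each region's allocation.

Red 4, Gold 1, Amber 2, Teal 4, Green 2

Standard divisor: 37541 ÷ 13 ≈ 2887.769.
Standard quotas: Red 4.2780, Gold 0.5856, Amber 2.0916, Teal 3.7077, Green 2.3371.
Lower quotas: Red 4, Gold 0, Amber 2, Teal 3, Green 2 (sum 11, leaving 2 seats).
Remainders in descending order: Teal 0.7077, Gold 0.5856, Green 0.3371, Red 0.2780, Amber 0.0916.
Largest remainders: Teal, Gold receive the extra seats.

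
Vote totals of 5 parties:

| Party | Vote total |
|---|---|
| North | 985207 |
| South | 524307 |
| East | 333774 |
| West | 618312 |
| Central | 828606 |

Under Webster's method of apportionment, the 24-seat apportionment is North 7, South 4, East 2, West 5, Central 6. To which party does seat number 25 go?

East

Priority for the next seat is population ÷ (current seats + 0.5).
Priorities: North 131360.933, South 116512.667, East 133509.600, West 112420.364, Central 127477.846.
Highest priority: East.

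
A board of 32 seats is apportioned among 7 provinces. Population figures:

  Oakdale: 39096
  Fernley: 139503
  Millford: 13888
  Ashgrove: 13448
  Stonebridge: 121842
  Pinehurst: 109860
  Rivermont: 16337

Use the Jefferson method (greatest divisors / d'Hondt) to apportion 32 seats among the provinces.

Standard divisor 453974/32 ≈ 14186.688; standard quotas: Oakdale 2.756, Fernley 9.833, Millford 0.979, Ashgrove 0.948, Stonebridge 8.588, Pinehurst 7.744, Rivermont 1.152.
Rounding down gives 2, 9, 0, 0, 8, 7, 1 = 27 seats, so the divisor must be adjusted.
With modified divisor 13156.8: modified quotas Oakdale 2.972, Fernley 10.603, Millford 1.056, Ashgrove 1.022, Stonebridge 9.261, Pinehurst 8.350, Rivermont 1.242.
Rounding down: Oakdale 2, Fernley 10, Millford 1, Ashgrove 1, Stonebridge 9, Pinehurst 8, Rivermont 1 (total 32).

Oakdale=2; Fernley=10; Millford=1; Ashgrove=1; Stonebridge=9; Pinehurst=8; Rivermont=1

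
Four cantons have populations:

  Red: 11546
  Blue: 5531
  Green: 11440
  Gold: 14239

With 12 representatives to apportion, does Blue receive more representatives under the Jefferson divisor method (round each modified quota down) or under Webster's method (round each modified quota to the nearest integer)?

Jefferson: Red 4, Blue 1, Green 3, Gold 4.
Webster: Red 3, Blue 2, Green 3, Gold 4.
Blue gets 1 under Jefferson and 2 under Webster.

Webster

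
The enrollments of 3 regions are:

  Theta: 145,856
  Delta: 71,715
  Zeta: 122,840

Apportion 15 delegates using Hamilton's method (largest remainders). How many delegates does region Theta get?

Total 340411; standard divisor 340411/15 ≈ 22694.067.
Standard quotas: Theta 6.4271, Delta 3.1601, Zeta 5.4129.
Lower quotas: Theta 6, Delta 3, Zeta 5 (sum 14, leaving 1 seat).
Remainders in descending order: Theta 0.4271, Zeta 0.4129, Delta 0.1601.
Largest remainder: Theta receives the extra seat.
Theta receives 7.

7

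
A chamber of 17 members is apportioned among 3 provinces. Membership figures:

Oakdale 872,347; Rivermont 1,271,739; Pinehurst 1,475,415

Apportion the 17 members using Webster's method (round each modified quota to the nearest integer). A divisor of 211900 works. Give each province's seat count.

Oakdale=4, Rivermont=6, Pinehurst=7

With modified divisor 211900: modified quotas Oakdale 4.117, Rivermont 6.002, Pinehurst 6.963.
Rounding to the nearest integer: Oakdale 4, Rivermont 6, Pinehurst 7 (total 17).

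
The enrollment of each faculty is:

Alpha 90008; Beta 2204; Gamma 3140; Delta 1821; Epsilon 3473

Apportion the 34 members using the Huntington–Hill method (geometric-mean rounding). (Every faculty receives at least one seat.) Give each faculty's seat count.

With divisor 3002: modified quotas Alpha 29.983, Beta 0.734, Gamma 1.046, Delta 0.607, Epsilon 1.157.
Geometric-mean thresholds: Alpha √(29·30)=29.496, Beta (min 1), Gamma √(1·2)=1.414, Delta (min 1), Epsilon √(1·2)=1.414.
Each quota rounded against its threshold gives Alpha 30, Beta 1, Gamma 1, Delta 1, Epsilon 1 (total 34).

Alpha=30, Beta=1, Gamma=1, Delta=1, Epsilon=1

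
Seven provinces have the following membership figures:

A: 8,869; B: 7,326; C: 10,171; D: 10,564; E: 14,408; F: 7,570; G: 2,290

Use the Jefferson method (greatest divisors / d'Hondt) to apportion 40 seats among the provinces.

Standard divisor 61198/40 ≈ 1529.95; standard quotas: A 5.797, B 4.788, C 6.648, D 6.905, E 9.417, F 4.948, G 1.497.
Rounding down gives 5, 4, 6, 6, 9, 4, 1 = 35 seats, so the divisor must be adjusted.
With modified divisor 1447: modified quotas A 6.129, B 5.063, C 7.029, D 7.301, E 9.957, F 5.232, G 1.583.
Rounding down: A 6, B 5, C 7, D 7, E 9, F 5, G 1 (total 40).

A=6, B=5, C=7, D=7, E=9, F=5, G=1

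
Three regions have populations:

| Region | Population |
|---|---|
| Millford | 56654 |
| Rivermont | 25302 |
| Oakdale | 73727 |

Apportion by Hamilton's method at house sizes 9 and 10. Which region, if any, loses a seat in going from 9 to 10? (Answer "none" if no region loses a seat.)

Rivermont

At 9 seats: Millford 3, Rivermont 2, Oakdale 4.
At 10 seats: Millford 4, Rivermont 1, Oakdale 5.
Rivermont drops from 2 to 1.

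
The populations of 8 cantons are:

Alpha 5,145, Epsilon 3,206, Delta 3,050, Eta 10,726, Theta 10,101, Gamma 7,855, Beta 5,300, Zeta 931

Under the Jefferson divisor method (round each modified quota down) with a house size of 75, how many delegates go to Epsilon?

5

Standard divisor 46314/75 ≈ 617.52; standard quotas: Alpha 8.332, Epsilon 5.192, Delta 4.939, Eta 17.369, Theta 16.357, Gamma 12.720, Beta 8.583, Zeta 1.508.
Rounding down gives 8, 5, 4, 17, 16, 12, 8, 1 = 71 seats, so the divisor must be adjusted.
With modified divisor 592: modified quotas Alpha 8.691, Epsilon 5.416, Delta 5.152, Eta 18.118, Theta 17.062, Gamma 13.269, Beta 8.953, Zeta 1.573.
Rounding down: Alpha 8, Epsilon 5, Delta 5, Eta 18, Theta 17, Gamma 13, Beta 8, Zeta 1 (total 75).
Epsilon receives 5.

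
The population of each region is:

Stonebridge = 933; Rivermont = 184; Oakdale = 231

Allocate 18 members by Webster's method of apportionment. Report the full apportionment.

Stonebridge=13; Rivermont=2; Oakdale=3

Standard divisor 1348/18 ≈ 74.889; standard quotas: Stonebridge 12.458, Rivermont 2.457, Oakdale 3.085.
Rounding to the nearest integer gives 12, 2, 3 = 17 seats, so the divisor must be adjusted.
With modified divisor 74.33: modified quotas Stonebridge 12.552, Rivermont 2.475, Oakdale 3.108.
Rounding to the nearest integer: Stonebridge 13, Rivermont 2, Oakdale 3 (total 18).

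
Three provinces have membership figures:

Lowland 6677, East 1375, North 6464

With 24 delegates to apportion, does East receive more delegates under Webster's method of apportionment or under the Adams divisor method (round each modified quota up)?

Webster: Lowland 11, East 2, North 11.
Adams: Lowland 11, East 3, North 10.
East gets 2 under Webster and 3 under Adams.

Adams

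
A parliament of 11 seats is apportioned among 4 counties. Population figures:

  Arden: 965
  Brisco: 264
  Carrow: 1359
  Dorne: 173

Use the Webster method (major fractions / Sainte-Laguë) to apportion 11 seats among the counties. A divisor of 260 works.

With modified divisor 260: modified quotas Arden 3.712, Brisco 1.015, Carrow 5.227, Dorne 0.665.
Rounding to the nearest integer: Arden 4, Brisco 1, Carrow 5, Dorne 1 (total 11).

Arden: 4, Brisco: 1, Carrow: 5, Dorne: 1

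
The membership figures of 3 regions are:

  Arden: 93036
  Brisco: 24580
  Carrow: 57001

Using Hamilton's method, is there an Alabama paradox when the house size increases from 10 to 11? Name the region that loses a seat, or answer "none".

Brisco

At 10 seats: Arden 5, Brisco 2, Carrow 3.
At 11 seats: Arden 6, Brisco 1, Carrow 4.
Brisco drops from 2 to 1.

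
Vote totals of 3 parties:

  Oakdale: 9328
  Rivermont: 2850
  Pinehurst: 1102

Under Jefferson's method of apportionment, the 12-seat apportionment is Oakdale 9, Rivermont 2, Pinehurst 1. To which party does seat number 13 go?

Rivermont

Priority for the next seat is population ÷ (current seats + 1).
Priorities: Oakdale 932.800, Rivermont 950.000, Pinehurst 551.000.
Highest priority: Rivermont.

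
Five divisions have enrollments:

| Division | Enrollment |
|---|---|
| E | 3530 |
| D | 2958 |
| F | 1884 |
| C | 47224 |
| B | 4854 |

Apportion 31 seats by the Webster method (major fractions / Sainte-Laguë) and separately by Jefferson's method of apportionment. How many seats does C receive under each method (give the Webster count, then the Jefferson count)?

24 and 26

Webster: E 2, D 2, F 1, C 24, B 2.
Jefferson: E 1, D 1, F 1, C 26, B 2.
C gets 24 under Webster and 26 under Jefferson.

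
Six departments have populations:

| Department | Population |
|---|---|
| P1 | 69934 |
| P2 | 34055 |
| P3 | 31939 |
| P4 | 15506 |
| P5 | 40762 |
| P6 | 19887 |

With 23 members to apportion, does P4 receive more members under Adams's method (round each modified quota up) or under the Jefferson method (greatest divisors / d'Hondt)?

Adams: P1 7, P2 4, P3 4, P4 2, P5 4, P6 2.
Jefferson: P1 8, P2 4, P3 3, P4 1, P5 5, P6 2.
P4 gets 2 under Adams and 1 under Jefferson.

Adams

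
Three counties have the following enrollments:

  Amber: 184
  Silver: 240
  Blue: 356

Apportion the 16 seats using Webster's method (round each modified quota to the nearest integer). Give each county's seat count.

Amber=4; Silver=5; Blue=7

Standard divisor 780/16 ≈ 48.75; standard quotas: Amber 3.774, Silver 4.923, Blue 7.303.
Rounding to the nearest integer gives Amber 4, Silver 5, Blue 7 — total 16, matching the house size, so no adjustment is needed.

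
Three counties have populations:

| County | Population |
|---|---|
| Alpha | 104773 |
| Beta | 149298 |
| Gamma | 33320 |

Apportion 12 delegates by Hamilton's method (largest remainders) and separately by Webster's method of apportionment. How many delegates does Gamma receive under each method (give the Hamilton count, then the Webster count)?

Hamilton: Alpha 4, Beta 6, Gamma 2.
Webster: Alpha 5, Beta 6, Gamma 1.
Gamma gets 2 under Hamilton and 1 under Webster.

2 and 1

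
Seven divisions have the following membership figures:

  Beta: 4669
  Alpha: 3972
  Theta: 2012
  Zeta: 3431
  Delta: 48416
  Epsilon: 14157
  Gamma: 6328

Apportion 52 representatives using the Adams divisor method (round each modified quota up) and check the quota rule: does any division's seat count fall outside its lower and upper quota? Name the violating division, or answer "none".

Standard quotas: Beta 2.926, Alpha 2.489, Theta 1.261, Zeta 2.150, Delta 30.338, Epsilon 8.871, Gamma 3.965.
Adams allocation: Beta 3, Alpha 3, Theta 2, Zeta 2, Delta 29, Epsilon 9, Gamma 4.
Delta has quota 30.338 (lower 30, upper 31) but receives 29 — outside the quota interval.

Delta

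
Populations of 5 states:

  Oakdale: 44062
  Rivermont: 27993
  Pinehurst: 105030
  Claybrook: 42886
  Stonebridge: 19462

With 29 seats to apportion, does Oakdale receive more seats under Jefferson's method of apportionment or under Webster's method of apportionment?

Jefferson: Oakdale 5, Rivermont 3, Pinehurst 14, Claybrook 5, Stonebridge 2.
Webster: Oakdale 6, Rivermont 3, Pinehurst 13, Claybrook 5, Stonebridge 2.
Oakdale gets 5 under Jefferson and 6 under Webster.

Webster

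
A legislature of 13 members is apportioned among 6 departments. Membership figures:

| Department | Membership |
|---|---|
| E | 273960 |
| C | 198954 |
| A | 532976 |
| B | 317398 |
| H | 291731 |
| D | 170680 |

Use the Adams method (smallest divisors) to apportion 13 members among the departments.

Standard divisor 1785699/13 ≈ 137361.462; standard quotas: E 1.994, C 1.448, A 3.880, B 2.311, H 2.124, D 1.243.
Rounding up gives 2, 2, 4, 3, 3, 2 = 16 seats, so the divisor must be adjusted.
With modified divisor 174200: modified quotas E 1.573, C 1.142, A 3.060, B 1.822, H 1.675, D 0.980.
Rounding up: E 2, C 2, A 4, B 2, H 2, D 1 (total 13).

E=2, C=2, A=4, B=2, H=2, D=1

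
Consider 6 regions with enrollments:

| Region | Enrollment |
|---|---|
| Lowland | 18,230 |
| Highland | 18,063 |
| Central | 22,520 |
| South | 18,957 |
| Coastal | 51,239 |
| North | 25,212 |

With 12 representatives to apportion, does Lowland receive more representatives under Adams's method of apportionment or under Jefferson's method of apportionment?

Adams: Lowland 2, Highland 1, Central 2, South 2, Coastal 3, North 2.
Jefferson: Lowland 1, Highland 1, Central 2, South 1, Coastal 5, North 2.
Lowland gets 2 under Adams and 1 under Jefferson.

Adams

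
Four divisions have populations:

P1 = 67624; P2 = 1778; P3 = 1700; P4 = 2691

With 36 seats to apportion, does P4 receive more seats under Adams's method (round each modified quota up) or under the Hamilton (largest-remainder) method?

Adams: P1 32, P2 1, P3 1, P4 2.
Hamilton: P1 33, P2 1, P3 1, P4 1.
P4 gets 2 under Adams and 1 under Hamilton.

Adams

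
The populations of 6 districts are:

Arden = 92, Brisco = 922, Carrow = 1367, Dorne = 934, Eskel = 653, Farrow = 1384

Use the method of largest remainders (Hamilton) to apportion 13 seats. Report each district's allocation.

Arden=0; Brisco=2; Carrow=3; Dorne=2; Eskel=2; Farrow=4

The standard divisor is 5352/13 ≈ 411.692.
Standard quotas: Arden 0.223, Brisco 2.240, Carrow 3.320, Dorne 2.269, Eskel 1.586, Farrow 3.362.
Lower quotas: Arden 0, Brisco 2, Carrow 3, Dorne 2, Eskel 1, Farrow 3 (sum 11, leaving 2 seats).
Remainders in descending order: Eskel 0.586, Farrow 0.362, Carrow 0.320, Dorne 0.269, Brisco 0.240, Arden 0.223.
Largest remainders: Eskel, Farrow receive the extra seats.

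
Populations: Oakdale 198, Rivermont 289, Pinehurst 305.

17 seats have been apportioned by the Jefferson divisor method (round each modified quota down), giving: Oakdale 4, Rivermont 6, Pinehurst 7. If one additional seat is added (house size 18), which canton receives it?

Rivermont

Priority for the next seat is population ÷ (current seats + 1).
Priorities: Oakdale 39.600, Rivermont 41.286, Pinehurst 38.125.
Highest priority: Rivermont.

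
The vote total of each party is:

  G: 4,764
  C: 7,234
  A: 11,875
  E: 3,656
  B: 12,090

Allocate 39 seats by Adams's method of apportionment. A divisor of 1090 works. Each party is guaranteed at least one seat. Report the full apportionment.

G=5; C=7; A=11; E=4; B=12

With modified divisor 1090: modified quotas G 4.371, C 6.637, A 10.894, E 3.354, B 11.092.
Rounding up: G 5, C 7, A 11, E 4, B 12 (total 39).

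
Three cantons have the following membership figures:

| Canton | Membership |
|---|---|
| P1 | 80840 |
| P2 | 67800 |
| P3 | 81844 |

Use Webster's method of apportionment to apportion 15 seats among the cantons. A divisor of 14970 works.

P1 5, P2 5, P3 5

With modified divisor 14970: modified quotas P1 5.400, P2 4.529, P3 5.467.
Rounding to the nearest integer: P1 5, P2 5, P3 5 (total 15).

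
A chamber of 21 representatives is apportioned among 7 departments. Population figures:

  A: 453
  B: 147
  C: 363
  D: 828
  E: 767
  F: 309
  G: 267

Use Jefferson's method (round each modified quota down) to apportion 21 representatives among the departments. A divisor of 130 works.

A 3, B 1, C 2, D 6, E 5, F 2, G 2

With modified divisor 130: modified quotas A 3.485, B 1.131, C 2.792, D 6.369, E 5.900, F 2.377, G 2.054.
Rounding down: A 3, B 1, C 2, D 6, E 5, F 2, G 2 (total 21).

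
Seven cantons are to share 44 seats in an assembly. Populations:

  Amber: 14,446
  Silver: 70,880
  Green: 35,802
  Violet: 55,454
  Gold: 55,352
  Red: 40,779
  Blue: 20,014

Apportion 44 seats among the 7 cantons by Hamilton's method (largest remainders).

Amber 2; Silver 11; Green 6; Violet 8; Gold 8; Red 6; Blue 3

Standard divisor: 292727 ÷ 44 ≈ 6652.886.
Standard quotas: Amber 2.1714, Silver 10.6540, Green 5.3814, Violet 8.3353, Gold 8.3200, Red 6.1295, Blue 3.0083.
Lower quotas: Amber 2, Silver 10, Green 5, Violet 8, Gold 8, Red 6, Blue 3 (sum 42, leaving 2 seats).
Remainders in descending order: Silver 0.6540, Green 0.3814, Violet 0.3353, Gold 0.3200, Amber 0.1714, Red 0.1295, Blue 0.0083.
The surplus seats go to Silver, Green.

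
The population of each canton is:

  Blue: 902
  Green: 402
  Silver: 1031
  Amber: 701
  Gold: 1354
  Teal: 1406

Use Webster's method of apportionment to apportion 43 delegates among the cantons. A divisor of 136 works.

With modified divisor 136: modified quotas Blue 6.632, Green 2.956, Silver 7.581, Amber 5.154, Gold 9.956, Teal 10.338.
Rounding to the nearest integer: Blue 7, Green 3, Silver 8, Amber 5, Gold 10, Teal 10 (total 43).

Blue=7; Green=3; Silver=8; Amber=5; Gold=10; Teal=10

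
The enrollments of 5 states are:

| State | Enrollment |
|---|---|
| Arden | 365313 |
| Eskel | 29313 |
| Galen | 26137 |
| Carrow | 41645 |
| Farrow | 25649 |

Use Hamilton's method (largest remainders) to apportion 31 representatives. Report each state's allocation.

Arden 23, Eskel 2, Galen 2, Carrow 3, Farrow 1

Standard divisor: 488057 ÷ 31 ≈ 15743.774.
Standard quotas: Arden 23.2036, Eskel 1.8619, Galen 1.6601, Carrow 2.6452, Farrow 1.6292.
Lower quotas: Arden 23, Eskel 1, Galen 1, Carrow 2, Farrow 1 (sum 28, leaving 3 seats).
Remainders in descending order: Eskel 0.8619, Galen 0.6601, Carrow 0.6452, Farrow 0.6292, Arden 0.2036.
Largest remainders: Eskel, Galen, Carrow receive the extra seats.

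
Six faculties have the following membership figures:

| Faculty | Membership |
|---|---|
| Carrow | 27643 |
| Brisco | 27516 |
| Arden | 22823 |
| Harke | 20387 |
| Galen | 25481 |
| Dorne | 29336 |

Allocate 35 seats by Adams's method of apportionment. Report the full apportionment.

Standard divisor 153186/35 ≈ 4376.743; standard quotas: Carrow 6.316, Brisco 6.287, Arden 5.215, Harke 4.658, Galen 5.822, Dorne 6.703.
Rounding up gives 7, 7, 6, 5, 6, 7 = 38 seats, so the divisor must be adjusted.
With modified divisor 4700: modified quotas Carrow 5.881, Brisco 5.854, Arden 4.856, Harke 4.338, Galen 5.421, Dorne 6.242.
Rounding up: Carrow 6, Brisco 6, Arden 5, Harke 5, Galen 6, Dorne 7 (total 35).

Carrow 6, Brisco 6, Arden 5, Harke 5, Galen 6, Dorne 7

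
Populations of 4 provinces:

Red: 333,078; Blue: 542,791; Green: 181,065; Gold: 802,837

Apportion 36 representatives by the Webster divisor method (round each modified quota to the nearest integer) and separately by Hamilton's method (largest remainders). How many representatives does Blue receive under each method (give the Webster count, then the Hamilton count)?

10 and 11

Webster: Red 6, Blue 10, Green 4, Gold 16.
Hamilton: Red 6, Blue 11, Green 3, Gold 16.
Blue gets 10 under Webster and 11 under Hamilton.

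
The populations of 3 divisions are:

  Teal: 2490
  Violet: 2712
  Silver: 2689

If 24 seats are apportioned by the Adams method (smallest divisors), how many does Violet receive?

8

Standard divisor 7891/24 ≈ 328.792; standard quotas: Teal 7.573, Violet 8.248, Silver 8.178.
Rounding up gives 8, 9, 9 = 26 seats, so the divisor must be adjusted.
With modified divisor 350: modified quotas Teal 7.114, Violet 7.749, Silver 7.683.
Rounding up: Teal 8, Violet 8, Silver 8 (total 24).
Violet receives 8.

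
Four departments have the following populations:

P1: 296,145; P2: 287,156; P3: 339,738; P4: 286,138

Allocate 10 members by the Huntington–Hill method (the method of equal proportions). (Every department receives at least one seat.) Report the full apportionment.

P1: 3, P2: 2, P3: 3, P4: 2

With divisor 119066: modified quotas P1 2.487, P2 2.412, P3 2.853, P4 2.403.
Geometric-mean thresholds: P1 √(2·3)=2.449, P2 √(2·3)=2.449, P3 √(2·3)=2.449, P4 √(2·3)=2.449.
Each quota rounded against its threshold gives P1 3, P2 2, P3 3, P4 2 (total 10).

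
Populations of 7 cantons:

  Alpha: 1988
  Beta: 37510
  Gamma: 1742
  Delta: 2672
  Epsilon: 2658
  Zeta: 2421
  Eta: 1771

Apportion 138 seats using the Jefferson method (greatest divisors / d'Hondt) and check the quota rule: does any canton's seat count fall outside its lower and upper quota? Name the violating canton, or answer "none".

Standard quotas: Alpha 5.405, Beta 101.974, Gamma 4.736, Delta 7.264, Epsilon 7.226, Zeta 6.582, Eta 4.815.
Jefferson allocation: Alpha 5, Beta 105, Gamma 4, Delta 7, Epsilon 7, Zeta 6, Eta 4.
Beta has quota 101.974 (lower 101, upper 102) but receives 105 — outside the quota interval.

Beta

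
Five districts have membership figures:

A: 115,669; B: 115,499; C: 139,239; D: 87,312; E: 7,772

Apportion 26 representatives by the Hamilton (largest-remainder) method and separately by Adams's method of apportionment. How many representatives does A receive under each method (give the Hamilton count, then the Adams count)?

7 and 6

Hamilton: A 7, B 6, C 8, D 5, E 0.
Adams: A 6, B 6, C 8, D 5, E 1.
A gets 7 under Hamilton and 6 under Adams.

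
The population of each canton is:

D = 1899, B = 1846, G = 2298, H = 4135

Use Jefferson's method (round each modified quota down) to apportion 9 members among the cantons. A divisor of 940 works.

D 2; B 1; G 2; H 4

With modified divisor 940: modified quotas D 2.020, B 1.964, G 2.445, H 4.399.
Rounding down: D 2, B 1, G 2, H 4 (total 9).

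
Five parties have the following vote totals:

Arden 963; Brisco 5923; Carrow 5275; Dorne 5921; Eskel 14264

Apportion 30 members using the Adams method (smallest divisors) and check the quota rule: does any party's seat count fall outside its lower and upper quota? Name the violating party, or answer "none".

Standard quotas: Arden 0.893, Brisco 5.493, Carrow 4.892, Dorne 5.492, Eskel 13.229.
Adams allocation: Arden 1, Brisco 6, Carrow 5, Dorne 5, Eskel 13.
Every allocation lies between the lower and upper quota.

none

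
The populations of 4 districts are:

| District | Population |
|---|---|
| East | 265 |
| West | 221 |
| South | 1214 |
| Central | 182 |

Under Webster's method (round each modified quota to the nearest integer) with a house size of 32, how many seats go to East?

4

Standard divisor 1882/32 ≈ 58.812; standard quotas: East 4.506, West 3.758, South 20.642, Central 3.095.
Rounding to the nearest integer gives 5, 4, 21, 3 = 33 seats, so the divisor must be adjusted.
With modified divisor 59.15: modified quotas East 4.480, West 3.736, South 20.524, Central 3.077.
Rounding to the nearest integer: East 4, West 4, South 21, Central 3 (total 32).
East receives 4.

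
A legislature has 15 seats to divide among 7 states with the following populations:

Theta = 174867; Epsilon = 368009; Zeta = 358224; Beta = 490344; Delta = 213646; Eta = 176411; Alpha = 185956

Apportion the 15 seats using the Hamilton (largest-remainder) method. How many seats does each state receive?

Total 1967457; standard divisor 1967457/15 ≈ 131163.8.
Standard quotas: Theta 1.3332, Epsilon 2.8057, Zeta 2.7311, Beta 3.7384, Delta 1.6288, Eta 1.3450, Alpha 1.4177.
Lower quotas: Theta 1, Epsilon 2, Zeta 2, Beta 3, Delta 1, Eta 1, Alpha 1 (sum 11, leaving 4 seats).
Remainders in descending order: Epsilon 0.8057, Beta 0.7384, Zeta 0.7311, Delta 0.6288, Alpha 0.4177, Eta 0.3450, Theta 0.3332.
The surplus seats go to Epsilon, Beta, Zeta, Delta.

Theta 1, Epsilon 3, Zeta 3, Beta 4, Delta 2, Eta 1, Alpha 1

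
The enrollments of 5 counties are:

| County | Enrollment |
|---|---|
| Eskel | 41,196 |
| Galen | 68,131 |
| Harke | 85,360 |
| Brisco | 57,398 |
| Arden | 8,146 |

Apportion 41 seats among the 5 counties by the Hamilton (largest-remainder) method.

Standard divisor: 260231 ÷ 41 ≈ 6347.098.
Standard quotas: Eskel 6.4905, Galen 10.7342, Harke 13.4487, Brisco 9.0432, Arden 1.2834.
Lower quotas: Eskel 6, Galen 10, Harke 13, Brisco 9, Arden 1 (sum 39, leaving 2 seats).
Remainders in descending order: Galen 0.7342, Eskel 0.4905, Harke 0.4487, Arden 0.2834, Brisco 0.0432.
The surplus seats go to Galen, Eskel.

Eskel=7; Galen=11; Harke=13; Brisco=9; Arden=1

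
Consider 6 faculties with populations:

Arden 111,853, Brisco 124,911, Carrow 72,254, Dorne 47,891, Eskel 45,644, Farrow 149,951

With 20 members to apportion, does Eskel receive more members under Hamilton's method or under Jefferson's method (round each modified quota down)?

Hamilton

Hamilton: Arden 4, Brisco 4, Carrow 3, Dorne 2, Eskel 2, Farrow 5.
Jefferson: Arden 4, Brisco 5, Carrow 3, Dorne 1, Eskel 1, Farrow 6.
Eskel gets 2 under Hamilton and 1 under Jefferson.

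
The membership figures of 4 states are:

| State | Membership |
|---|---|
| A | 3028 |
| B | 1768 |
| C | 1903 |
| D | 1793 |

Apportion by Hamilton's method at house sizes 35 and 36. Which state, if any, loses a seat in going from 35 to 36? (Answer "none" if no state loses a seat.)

At 35 seats: A 13, B 7, C 8, D 7.
At 36 seats: A 13, B 7, C 8, D 8.
No state's allocation decreased.

none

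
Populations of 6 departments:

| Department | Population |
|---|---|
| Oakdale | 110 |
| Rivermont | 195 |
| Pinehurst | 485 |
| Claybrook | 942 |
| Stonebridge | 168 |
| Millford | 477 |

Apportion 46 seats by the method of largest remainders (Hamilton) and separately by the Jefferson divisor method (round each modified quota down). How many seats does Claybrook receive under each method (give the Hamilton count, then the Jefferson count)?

18 and 19

Hamilton: Oakdale 2, Rivermont 4, Pinehurst 10, Claybrook 18, Stonebridge 3, Millford 9.
Jefferson: Oakdale 2, Rivermont 4, Pinehurst 9, Claybrook 19, Stonebridge 3, Millford 9.
Claybrook gets 18 under Hamilton and 19 under Jefferson.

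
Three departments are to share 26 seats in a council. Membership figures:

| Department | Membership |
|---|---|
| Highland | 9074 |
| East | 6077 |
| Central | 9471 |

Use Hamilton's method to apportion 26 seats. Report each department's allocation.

Highland 10; East 6; Central 10

Standard divisor: 24622 ÷ 26 = 947.
Standard quotas: Highland 9.5818, East 6.4171, Central 10.0011.
Lower quotas: Highland 9, East 6, Central 10 (sum 25, leaving 1 seat).
Remainders in descending order: Highland 0.5818, East 0.4171, Central 0.0011.
The surplus seat goes to Highland.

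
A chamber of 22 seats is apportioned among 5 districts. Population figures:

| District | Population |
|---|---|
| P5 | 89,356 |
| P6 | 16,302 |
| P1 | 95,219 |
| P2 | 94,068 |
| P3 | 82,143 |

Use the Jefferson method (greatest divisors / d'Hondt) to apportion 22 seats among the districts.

P5 5, P6 1, P1 6, P2 5, P3 5

Standard divisor 377088/22 ≈ 17140.364; standard quotas: P5 5.213, P6 0.951, P1 5.555, P2 5.488, P3 4.792.
Rounding down gives 5, 0, 5, 5, 4 = 19 seats, so the divisor must be adjusted.
With modified divisor 15800: modified quotas P5 5.655, P6 1.032, P1 6.027, P2 5.954, P3 5.199.
Rounding down: P5 5, P6 1, P1 6, P2 5, P3 5 (total 22).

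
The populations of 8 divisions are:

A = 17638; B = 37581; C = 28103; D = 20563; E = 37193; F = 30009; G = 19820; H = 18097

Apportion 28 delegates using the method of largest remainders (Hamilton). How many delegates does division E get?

Total 209004; standard divisor 209004/28 ≈ 7464.429.
Standard quotas: A 2.3629, B 5.0347, C 3.7649, D 2.7548, E 4.9827, F 4.0203, G 2.6553, H 2.4244.
Lower quotas: A 2, B 5, C 3, D 2, E 4, F 4, G 2, H 2 (sum 24, leaving 4 seats).
Remainders in descending order: E 0.9827, C 0.7649, D 0.7548, G 0.6553, H 0.4244, A 0.3629, B 0.0347, F 0.0203.
The surplus seats go to E, C, D, G.
E receives 5.

5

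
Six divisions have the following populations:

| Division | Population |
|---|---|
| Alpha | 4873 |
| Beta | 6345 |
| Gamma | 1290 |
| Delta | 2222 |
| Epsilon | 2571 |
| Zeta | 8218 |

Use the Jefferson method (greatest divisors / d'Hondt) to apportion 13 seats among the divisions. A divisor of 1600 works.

Alpha 3; Beta 3; Gamma 0; Delta 1; Epsilon 1; Zeta 5

With modified divisor 1600: modified quotas Alpha 3.046, Beta 3.966, Gamma 0.806, Delta 1.389, Epsilon 1.607, Zeta 5.136.
Rounding down: Alpha 3, Beta 3, Gamma 0, Delta 1, Epsilon 1, Zeta 5 (total 13).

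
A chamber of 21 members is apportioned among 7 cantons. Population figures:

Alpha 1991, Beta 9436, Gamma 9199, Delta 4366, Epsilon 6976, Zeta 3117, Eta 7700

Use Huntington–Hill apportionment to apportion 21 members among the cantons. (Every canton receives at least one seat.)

Alpha=1, Beta=5, Gamma=4, Delta=2, Epsilon=3, Zeta=2, Eta=4

With divisor 2083: modified quotas Alpha 0.956, Beta 4.530, Gamma 4.416, Delta 2.096, Epsilon 3.349, Zeta 1.496, Eta 3.697.
Geometric-mean thresholds: Alpha (min 1), Beta √(4·5)=4.472, Gamma √(4·5)=4.472, Delta √(2·3)=2.449, Epsilon √(3·4)=3.464, Zeta √(1·2)=1.414, Eta √(3·4)=3.464.
Each quota rounded against its threshold gives Alpha 1, Beta 5, Gamma 4, Delta 2, Epsilon 3, Zeta 2, Eta 4 (total 21).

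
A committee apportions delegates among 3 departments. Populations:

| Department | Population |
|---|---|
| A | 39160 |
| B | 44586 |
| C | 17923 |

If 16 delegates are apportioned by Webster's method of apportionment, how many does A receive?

Standard divisor 101669/16 ≈ 6354.312; standard quotas: A 6.163, B 7.017, C 2.821.
Rounding to the nearest integer gives A 6, B 7, C 3 — total 16, matching the house size, so no adjustment is needed.
A receives 6.

6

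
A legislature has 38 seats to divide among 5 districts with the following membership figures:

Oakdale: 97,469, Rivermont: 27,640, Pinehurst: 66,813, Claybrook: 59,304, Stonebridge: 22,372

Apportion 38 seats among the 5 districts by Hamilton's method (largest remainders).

Oakdale: 14, Rivermont: 4, Pinehurst: 9, Claybrook: 8, Stonebridge: 3

Standard divisor: 273598 ÷ 38 ≈ 7199.947.
Standard quotas: Oakdale 13.5375, Rivermont 3.8389, Pinehurst 9.2797, Claybrook 8.2367, Stonebridge 3.1072.
Lower quotas: Oakdale 13, Rivermont 3, Pinehurst 9, Claybrook 8, Stonebridge 3 (sum 36, leaving 2 seats).
Remainders in descending order: Rivermont 0.8389, Oakdale 0.5375, Pinehurst 0.2797, Claybrook 0.2367, Stonebridge 0.1072.
Largest remainders: Rivermont, Oakdale receive the extra seats.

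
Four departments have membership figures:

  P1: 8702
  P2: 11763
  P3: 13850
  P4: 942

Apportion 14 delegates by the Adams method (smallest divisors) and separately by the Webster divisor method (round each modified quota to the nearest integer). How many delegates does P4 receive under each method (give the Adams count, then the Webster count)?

Adams: P1 3, P2 5, P3 5, P4 1.
Webster: P1 3, P2 5, P3 6, P4 0.
P4 gets 1 under Adams and 0 under Webster.

1 and 0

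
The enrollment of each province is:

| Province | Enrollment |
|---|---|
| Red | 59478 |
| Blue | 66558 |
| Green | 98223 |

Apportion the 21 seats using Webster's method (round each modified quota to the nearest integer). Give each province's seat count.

Red 6, Blue 6, Green 9

Standard divisor 224259/21 ≈ 10679; standard quotas: Red 5.570, Blue 6.233, Green 9.198.
Rounding to the nearest integer gives Red 6, Blue 6, Green 9 — total 21, matching the house size, so no adjustment is needed.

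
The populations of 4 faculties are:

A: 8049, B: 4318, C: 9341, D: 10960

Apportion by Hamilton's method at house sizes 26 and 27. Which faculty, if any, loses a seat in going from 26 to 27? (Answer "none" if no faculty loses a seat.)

At 26 seats: A 6, B 4, C 7, D 9.
At 27 seats: A 7, B 3, C 8, D 9.
B drops from 4 to 3.

B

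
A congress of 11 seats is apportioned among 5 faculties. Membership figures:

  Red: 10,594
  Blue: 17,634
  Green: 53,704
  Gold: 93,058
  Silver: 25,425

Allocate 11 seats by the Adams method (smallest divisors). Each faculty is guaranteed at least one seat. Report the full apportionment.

Red: 1, Blue: 1, Green: 3, Gold: 4, Silver: 2

Standard divisor 200415/11 ≈ 18219.545; standard quotas: Red 0.581, Blue 0.968, Green 2.948, Gold 5.108, Silver 1.395.
Rounding up gives 1, 1, 3, 6, 2 = 13 seats, so the divisor must be adjusted.
With modified divisor 24300: modified quotas Red 0.436, Blue 0.726, Green 2.210, Gold 3.830, Silver 1.046.
Rounding up: Red 1, Blue 1, Green 3, Gold 4, Silver 2 (total 11).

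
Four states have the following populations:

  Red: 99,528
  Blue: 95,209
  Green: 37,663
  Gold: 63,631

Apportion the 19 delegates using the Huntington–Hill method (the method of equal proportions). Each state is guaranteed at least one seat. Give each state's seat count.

With divisor 15367: modified quotas Red 6.477, Blue 6.196, Green 2.451, Gold 4.141.
Geometric-mean thresholds: Red √(6·7)=6.481, Blue √(6·7)=6.481, Green √(2·3)=2.449, Gold √(4·5)=4.472.
Each quota rounded against its threshold gives Red 6, Blue 6, Green 3, Gold 4 (total 19).

Red=6; Blue=6; Green=3; Gold=4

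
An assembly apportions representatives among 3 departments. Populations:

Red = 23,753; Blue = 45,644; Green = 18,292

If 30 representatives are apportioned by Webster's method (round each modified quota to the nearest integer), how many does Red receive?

8

Standard divisor 87689/30 ≈ 2922.967; standard quotas: Red 8.126, Blue 15.616, Green 6.258.
Rounding to the nearest integer gives Red 8, Blue 16, Green 6 — total 30, matching the house size, so no adjustment is needed.
Red receives 8.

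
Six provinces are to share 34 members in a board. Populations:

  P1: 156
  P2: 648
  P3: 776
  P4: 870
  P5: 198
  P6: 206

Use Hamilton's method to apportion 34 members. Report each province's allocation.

Standard divisor: 2854 ÷ 34 ≈ 83.941.
Standard quotas: P1 1.858, P2 7.720, P3 9.245, P4 10.364, P5 2.359, P6 2.454.
Lower quotas: P1 1, P2 7, P3 9, P4 10, P5 2, P6 2 (sum 31, leaving 3 seats).
Remainders in descending order: P1 0.858, P2 0.720, P6 0.454, P4 0.364, P5 0.359, P3 0.245.
The surplus seats go to P1, P2, P6.

P1=2; P2=8; P3=9; P4=10; P5=2; P6=3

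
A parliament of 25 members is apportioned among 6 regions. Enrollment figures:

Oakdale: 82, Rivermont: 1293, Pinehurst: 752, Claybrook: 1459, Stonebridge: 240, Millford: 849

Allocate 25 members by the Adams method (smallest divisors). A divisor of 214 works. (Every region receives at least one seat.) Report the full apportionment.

With modified divisor 214: modified quotas Oakdale 0.383, Rivermont 6.042, Pinehurst 3.514, Claybrook 6.818, Stonebridge 1.121, Millford 3.967.
Rounding up: Oakdale 1, Rivermont 7, Pinehurst 4, Claybrook 7, Stonebridge 2, Millford 4 (total 25).

Oakdale=1; Rivermont=7; Pinehurst=4; Claybrook=7; Stonebridge=2; Millford=4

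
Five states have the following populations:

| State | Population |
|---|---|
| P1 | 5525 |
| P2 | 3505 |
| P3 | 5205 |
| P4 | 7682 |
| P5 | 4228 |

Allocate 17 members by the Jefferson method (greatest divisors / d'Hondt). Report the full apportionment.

P1 4; P2 2; P3 3; P4 5; P5 3

Standard divisor 26145/17 ≈ 1537.941; standard quotas: P1 3.592, P2 2.279, P3 3.384, P4 4.995, P5 2.749.
Rounding down gives 3, 2, 3, 4, 2 = 14 seats, so the divisor must be adjusted.
With modified divisor 1340: modified quotas P1 4.123, P2 2.616, P3 3.884, P4 5.733, P5 3.155.
Rounding down: P1 4, P2 2, P3 3, P4 5, P5 3 (total 17).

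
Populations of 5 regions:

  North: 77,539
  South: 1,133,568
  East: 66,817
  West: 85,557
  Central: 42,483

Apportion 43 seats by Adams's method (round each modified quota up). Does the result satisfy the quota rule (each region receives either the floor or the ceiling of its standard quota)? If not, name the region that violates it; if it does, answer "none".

South

Standard quotas: North 2.371, South 34.669, East 2.044, West 2.617, Central 1.299.
Adams allocation: North 3, South 33, East 2, West 3, Central 2.
South has quota 34.669 (lower 34, upper 35) but receives 33 — outside the quota interval.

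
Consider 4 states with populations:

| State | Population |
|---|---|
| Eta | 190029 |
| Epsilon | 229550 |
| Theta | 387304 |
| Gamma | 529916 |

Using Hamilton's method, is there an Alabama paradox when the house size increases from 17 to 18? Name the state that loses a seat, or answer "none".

At 17 seats: Eta 2, Epsilon 3, Theta 5, Gamma 7.
At 18 seats: Eta 3, Epsilon 3, Theta 5, Gamma 7.
No state's allocation decreased.

none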